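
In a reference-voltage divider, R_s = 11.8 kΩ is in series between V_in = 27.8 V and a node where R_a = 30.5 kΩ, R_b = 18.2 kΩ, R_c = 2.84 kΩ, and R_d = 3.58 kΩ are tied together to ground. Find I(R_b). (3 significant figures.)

I ≈ 0.161 mA

Combine the parallel branches: R_p = (1/30.5 + 1/18.2 + 1/2.84 + 1/3.58)⁻¹ = 1.390 kΩ.
V_A by voltage divider: V_A = 27.8 × 1.390/(11.8 + 1.390) = 2.931 V.
Branch current I = V_A/R_b = 2.931/18.2 = 0.1610 mA.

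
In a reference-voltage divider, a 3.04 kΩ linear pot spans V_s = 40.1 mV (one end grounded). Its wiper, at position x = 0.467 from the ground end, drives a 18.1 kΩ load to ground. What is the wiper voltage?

The pot divides into 1.620 kΩ above the wiper and 1.420 kΩ below.
(x·R_p) ‖ R_L = 1.316 kΩ.
Then V_out = V_s · 1.316/(1.620 + 1.316) = 17.98 mV.

V_out ≈ 18.0 mV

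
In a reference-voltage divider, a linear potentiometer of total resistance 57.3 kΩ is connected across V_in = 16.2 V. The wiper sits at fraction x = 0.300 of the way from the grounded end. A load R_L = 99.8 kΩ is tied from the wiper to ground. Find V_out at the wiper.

Split the track: R_lower = x·R_p = 17.19 kΩ, R_upper = (1−x)·R_p = 40.11 kΩ.
Lower segment in parallel with the load: 17.19 ‖ 99.8 = 14.66 kΩ.
Loaded-divider output: V_out = 16.2 × 0.2677 = 4.337 V.

V_out ≈ 4.34 V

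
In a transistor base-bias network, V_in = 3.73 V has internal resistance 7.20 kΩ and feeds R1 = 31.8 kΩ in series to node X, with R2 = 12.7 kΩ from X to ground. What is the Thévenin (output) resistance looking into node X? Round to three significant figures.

R_th ≈ 9.58 kΩ

R1' = 7.20 + 31.8 = 39.00 kΩ (source resistance + R1).
Zeroing V_in shorts the top of R1' to ground, so R_th = R1' ‖ R2 = 9.580 kΩ.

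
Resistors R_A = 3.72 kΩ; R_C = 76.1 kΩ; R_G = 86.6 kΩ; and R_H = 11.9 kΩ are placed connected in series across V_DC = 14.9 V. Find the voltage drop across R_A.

Series total: ΣR = 3.72 + 76.1 + 86.6 + 11.9 = 178.3 kΩ.
By the voltage-divider rule, V = 14.9 × 3.720/178.3 = 0.3108 V.

V ≈ 0.311 V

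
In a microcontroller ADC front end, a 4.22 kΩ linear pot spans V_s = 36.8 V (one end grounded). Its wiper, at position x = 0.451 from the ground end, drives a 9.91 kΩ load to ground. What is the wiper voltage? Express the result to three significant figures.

The pot divides into 2.317 kΩ above the wiper and 1.903 kΩ below.
Lower segment in parallel with the load: 1.903 ‖ 9.91 = 1.597 kΩ.
Loaded-divider output: V_out = 36.8 × 0.4080 = 15.01 V.

V_out ≈ 15.0 V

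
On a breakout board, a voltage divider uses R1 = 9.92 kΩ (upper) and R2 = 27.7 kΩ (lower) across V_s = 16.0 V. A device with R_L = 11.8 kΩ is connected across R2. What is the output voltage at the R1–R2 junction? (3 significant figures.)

First combine the lower leg with the load: R2 ‖ R_L = 8.275 kΩ.
Then V_out = V_s · R2'/(R1 + R2') = 16.0 × 8.275/18.19 = 7.277 V.
(Unloaded it would be 11.8 V; the load pulls it down.)

V_out ≈ 7.28 V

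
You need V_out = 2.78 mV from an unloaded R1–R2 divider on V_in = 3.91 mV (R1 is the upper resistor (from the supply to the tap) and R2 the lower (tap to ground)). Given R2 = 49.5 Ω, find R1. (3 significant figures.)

V_out/V_in = R2/(R1+R2) = 0.7110.
R1 = R2·(1/k − 1) = 49.5 × 0.4065 = 20.12 Ω.

R1 ≈ 20.1 Ω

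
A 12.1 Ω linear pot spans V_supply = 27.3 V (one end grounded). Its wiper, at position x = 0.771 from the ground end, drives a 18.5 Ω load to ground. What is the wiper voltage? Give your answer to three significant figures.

Lower segment x·R_p = 9.329 Ω; upper segment (1−x)·R_p = 2.771 Ω.
R_L loads the lower segment: effective lower R = 6.202 Ω.
Loaded-divider output: V_out = 27.3 × 0.6912 = 18.87 V.

V_out ≈ 18.9 V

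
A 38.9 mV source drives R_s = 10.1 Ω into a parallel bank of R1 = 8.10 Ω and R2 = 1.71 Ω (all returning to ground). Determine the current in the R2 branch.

I ≈ 2.79 mA

Equivalent of the parallel group: R_p = 1.412 Ω.
V_A = 38.9 × 1.412/11.51 = 4.771 mV.
I(R2) = V_A / R2 = 4.771/1.71 = 2.790 mA.
(Equivalently: I_total = 3.379 mA, then current-divider fraction G_k/ΣG = 0.8257.)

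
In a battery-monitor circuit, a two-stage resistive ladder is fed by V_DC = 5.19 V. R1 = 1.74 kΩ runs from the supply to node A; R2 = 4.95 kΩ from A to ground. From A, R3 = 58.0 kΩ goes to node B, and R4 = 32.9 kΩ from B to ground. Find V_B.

The second stage (R3 + R4 = 90.90 kΩ) loads node A in parallel with R2.
R2 ‖ (R3+R4) = 4.694 kΩ.
First divider: V_A = V_DC · 4.694/(1.74 + 4.694) = 3.787 V.
Then the unloaded second divider: V_B = V_A × R4/(R3+R4) = 3.787 × 0.3619 = 1.370 V.

V_B ≈ 1.37 V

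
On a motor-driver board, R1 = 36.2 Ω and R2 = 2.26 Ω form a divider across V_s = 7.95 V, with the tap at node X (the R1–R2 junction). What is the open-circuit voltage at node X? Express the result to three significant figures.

V_th ≈ 0.467 V

V_th is the unloaded tap voltage: V_s · R2/(R1+R2) = 7.95 × 0.05876 = 0.4672 V.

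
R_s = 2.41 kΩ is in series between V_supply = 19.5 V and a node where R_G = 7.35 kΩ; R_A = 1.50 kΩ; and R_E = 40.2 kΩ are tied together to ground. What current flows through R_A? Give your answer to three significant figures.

I ≈ 4.34 mA

Parallel bank: R_p = 1/(1/7.35 + 1/1.50 + 1/40.2) = 1.208 kΩ.
V_A = 19.5 × 1.208/3.618 = 6.512 V.
I(R_A) = V_A / R_A = 6.512/1.50 = 4.341 mA.
(Equivalently: I_total = 5.389 mA, then current-divider fraction G_k/ΣG = 0.8055.)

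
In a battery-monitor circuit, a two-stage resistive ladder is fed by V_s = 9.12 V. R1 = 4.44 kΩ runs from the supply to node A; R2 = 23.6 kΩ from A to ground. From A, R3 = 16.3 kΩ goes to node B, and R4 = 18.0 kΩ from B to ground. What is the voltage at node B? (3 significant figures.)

V_B ≈ 3.63 V

Looking into the second stage from A: R3 + R4 = 34.30 kΩ appears in parallel with R2.
Effective lower resistance at A: R2 ‖ 34.30 = 13.98 kΩ.
First divider: V_A = V_s · 13.98/(4.44 + 13.98) = 6.922 V.
Stage 2 is unloaded, so V_B = V_A · R4/(R3+R4) = 6.922 × 18.0/34.30 = 3.632 V.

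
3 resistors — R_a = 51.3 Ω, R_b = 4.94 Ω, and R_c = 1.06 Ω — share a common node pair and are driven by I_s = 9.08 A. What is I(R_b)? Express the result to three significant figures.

I ≈ 1.58 A

Conductances: ΣG = 1/51.3 + 1/4.94 + 1/1.06 = 1.165 (1/Ω).
R_b takes the fraction G_k/ΣG = 0.2024/1.165 = 0.1737, so I = 9.08 × 0.1737 = 1.577 A.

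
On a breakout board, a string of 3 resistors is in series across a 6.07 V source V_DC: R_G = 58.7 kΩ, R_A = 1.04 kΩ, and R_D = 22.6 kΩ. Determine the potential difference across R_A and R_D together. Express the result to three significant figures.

V ≈ 1.74 V

ΣR = 58.7 + 1.04 + 22.6 = 82.34 kΩ.
R_{R_A..R_D} = 1.04 + 22.6 = 23.64 kΩ.
By the voltage-divider rule, V = 6.07 × 23.64/82.34 = 1.743 V.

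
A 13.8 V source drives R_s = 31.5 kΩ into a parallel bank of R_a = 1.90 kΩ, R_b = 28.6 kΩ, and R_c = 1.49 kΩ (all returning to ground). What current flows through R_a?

I ≈ 0.182 mA

Parallel bank: R_p = 1/(1/1.90 + 1/28.6 + 1/1.49) = 0.8114 kΩ.
V_A = 13.8 × 0.8114/32.31 = 0.3465 V.
I(R_a) = V_A / R_a = 0.3465/1.90 = 0.1824 mA.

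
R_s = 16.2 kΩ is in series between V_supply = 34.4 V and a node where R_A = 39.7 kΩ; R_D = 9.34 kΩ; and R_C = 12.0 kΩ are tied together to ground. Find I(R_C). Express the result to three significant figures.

Parallel bank: R_p = 1/(1/39.7 + 1/9.34 + 1/12.0) = 4.638 kΩ.
Node voltage V_A = V_supply · R_p/(R_s + R_p) = 34.4 × 0.2226 = 7.657 V.
Branch current I = V_A/R_C = 7.657/12.0 = 0.6381 mA.

I ≈ 0.638 mA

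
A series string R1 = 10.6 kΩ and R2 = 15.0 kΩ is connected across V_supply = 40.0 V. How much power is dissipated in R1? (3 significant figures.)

P ≈ 25.9 mW

ΣR = 25.60 kΩ → I = 40.0/25.60 = 1.562 mA.
P = I²R = 2.441 × 10.6 = 25.88 mW.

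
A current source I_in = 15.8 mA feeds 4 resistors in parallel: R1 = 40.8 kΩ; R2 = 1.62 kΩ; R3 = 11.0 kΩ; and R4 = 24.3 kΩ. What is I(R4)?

I ≈ 0.840 mA

Total conductance ΣG = 1/40.8 + 1/1.62 + 1/11.0 + 1/24.3 = 0.7739 (units of 1/kΩ).
By the current-divider rule, I = I_in · G_k/ΣG = 15.8 × 0.05318 = 0.8402 mA.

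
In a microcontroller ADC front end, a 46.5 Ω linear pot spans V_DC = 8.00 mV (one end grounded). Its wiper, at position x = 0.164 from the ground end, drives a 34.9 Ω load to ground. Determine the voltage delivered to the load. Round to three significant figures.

Lower segment x·R_p = 7.626 Ω; upper segment (1−x)·R_p = 38.87 Ω.
Lower segment in parallel with the load: 7.626 ‖ 34.9 = 6.258 Ω.
Loaded-divider output: V_out = 8.00 × 0.1387 = 1.109 mV.

V_out ≈ 1.11 mV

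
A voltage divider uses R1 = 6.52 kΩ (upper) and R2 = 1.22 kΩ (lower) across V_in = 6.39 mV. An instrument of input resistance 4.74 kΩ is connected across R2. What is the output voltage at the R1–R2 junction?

The load sits in parallel with R2, giving an effective lower resistance R2' = R2·R_L/(R2+R_L) = 0.9703 kΩ.
Then V_out = V_in · R2'/(R1 + R2') = 6.39 × 0.9703/7.490 = 0.8277 mV.
(Unloaded it would be 1.01 mV; the load pulls it down.)

V_out ≈ 0.828 mV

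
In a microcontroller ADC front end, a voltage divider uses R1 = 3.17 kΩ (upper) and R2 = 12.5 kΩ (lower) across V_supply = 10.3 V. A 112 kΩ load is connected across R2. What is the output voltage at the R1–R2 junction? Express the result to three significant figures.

First combine the lower leg with the load: R2 ‖ R_L = 11.24 kΩ.
Then V_out = V_supply · R2'/(R1 + R2') = 10.3 × 11.24/14.41 = 8.035 V.
(Unloaded it would be 8.22 V; the load pulls it down.)

V_out ≈ 8.03 V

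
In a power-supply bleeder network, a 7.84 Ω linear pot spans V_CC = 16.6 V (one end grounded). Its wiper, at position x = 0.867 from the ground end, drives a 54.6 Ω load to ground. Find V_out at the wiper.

Split the track: R_lower = x·R_p = 6.797 Ω, R_upper = (1−x)·R_p = 1.043 Ω.
R_L loads the lower segment: effective lower R = 6.045 Ω.
V_out = 16.6 × 6.045/(1.043 + 6.045) = 14.16 V.

V_out ≈ 14.2 V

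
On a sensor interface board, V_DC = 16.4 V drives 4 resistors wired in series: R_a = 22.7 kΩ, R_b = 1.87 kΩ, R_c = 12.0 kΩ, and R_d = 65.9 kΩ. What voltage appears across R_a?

Total series resistance ΣR = 22.7 + 1.87 + 12.0 + 65.9 = 102.5 kΩ.
V = V_DC · R/ΣR = 16.4 × 0.2215 = 3.633 V.

V ≈ 3.63 V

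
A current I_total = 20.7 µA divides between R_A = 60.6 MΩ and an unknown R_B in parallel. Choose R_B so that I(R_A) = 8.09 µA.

In a two-way split, I_A/I_total = R_B/(R_A + R_B).
8.09/20.7 = R_B/(R_A + R_B) → R_B = R_A · (0.3908)/(1 − 0.3908) = 60.6 × 0.6416 = 38.88 MΩ.

R_B ≈ 38.9 MΩ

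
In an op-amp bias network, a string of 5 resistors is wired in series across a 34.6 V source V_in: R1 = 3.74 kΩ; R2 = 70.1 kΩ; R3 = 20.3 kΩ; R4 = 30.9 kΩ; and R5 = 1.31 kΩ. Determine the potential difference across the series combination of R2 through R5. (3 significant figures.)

Total series resistance ΣR = 3.74 + 70.1 + 20.3 + 30.9 + 1.31 = 126.3 kΩ.
R_{R2..R5} = 70.1 + 20.3 + 30.9 + 1.31 = 122.6 kΩ.
By the voltage-divider rule, V = 34.6 × 122.6/126.3 = 33.58 V.

V ≈ 33.6 V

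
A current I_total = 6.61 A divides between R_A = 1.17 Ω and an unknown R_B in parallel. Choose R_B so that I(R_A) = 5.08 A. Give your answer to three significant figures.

In a two-way split, I_A/I_total = R_B/(R_A + R_B).
5.08/6.61 = R_B/(R_A + R_B) → R_B = R_A · (0.7685)/(1 − 0.7685) = 1.17 × 3.320 = 3.885 Ω.

R_B ≈ 3.88 Ω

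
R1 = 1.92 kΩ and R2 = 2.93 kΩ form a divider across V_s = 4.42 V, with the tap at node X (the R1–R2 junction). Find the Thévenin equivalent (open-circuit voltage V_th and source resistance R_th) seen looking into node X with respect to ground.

V_th ≈ 2.67 V, R_th ≈ 1.16 kΩ

V_th is the unloaded tap voltage: V_s · R2/(R1+R2) = 4.42 × 0.6041 = 2.670 V.
Looking into X with the source shorted: R_th = R1·R2/(R1+R2) = 1.920 × 2.93/4.850 = 1.160 kΩ.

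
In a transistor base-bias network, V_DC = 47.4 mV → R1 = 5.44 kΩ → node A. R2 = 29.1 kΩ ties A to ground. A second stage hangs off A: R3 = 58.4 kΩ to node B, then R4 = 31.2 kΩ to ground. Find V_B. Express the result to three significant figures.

Node A sees R2 in parallel with the series input of stage 2, R3 + R4 = 89.60 kΩ.
Effective lower resistance at A: R2 ‖ 89.60 = 21.97 kΩ.
V_A = 47.4 × 21.97/(5.44 + 21.97) = 37.99 mV.
V_B = V_A × 0.3482 = 13.23 mV.

V_B ≈ 13.2 mV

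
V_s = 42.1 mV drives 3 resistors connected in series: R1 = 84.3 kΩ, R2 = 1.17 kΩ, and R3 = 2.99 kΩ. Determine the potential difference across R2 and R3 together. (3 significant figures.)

Series total: ΣR = 84.3 + 1.17 + 2.99 = 88.46 kΩ.
R_{R2..R3} = 1.17 + 2.99 = 4.160 kΩ.
Voltage divider: V = V_s · (4.160 / 88.46) = 42.1 × 0.04703 = 1.980 mV.

V ≈ 1.98 mV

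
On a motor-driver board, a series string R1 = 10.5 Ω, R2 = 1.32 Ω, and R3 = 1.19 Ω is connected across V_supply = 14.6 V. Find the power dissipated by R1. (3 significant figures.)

ΣR = 13.01 Ω → I = 14.6/13.01 = 1.122 A.
P(R1) = I²·R1 = (1.122)² × 10.5 = 13.22 W.

P ≈ 13.2 W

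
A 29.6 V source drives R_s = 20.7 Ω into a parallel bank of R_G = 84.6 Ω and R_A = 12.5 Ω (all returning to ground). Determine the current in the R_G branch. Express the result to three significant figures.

I ≈ 0.121 A

Combine the parallel branches: R_p = (1/84.6 + 1/12.5)⁻¹ = 10.89 Ω.
V_A = 29.6 × 10.89/31.59 = 10.20 V.
Branch current I = V_A/R_G = 10.20/84.6 = 0.1206 A.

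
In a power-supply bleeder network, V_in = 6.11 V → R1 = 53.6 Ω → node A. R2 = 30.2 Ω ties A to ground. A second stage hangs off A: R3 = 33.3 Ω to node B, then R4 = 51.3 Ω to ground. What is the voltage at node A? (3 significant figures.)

V_A ≈ 1.79 V

The second stage (R3 + R4 = 84.60 Ω) loads node A in parallel with R2.
Effective lower resistance at A: R2 ‖ 84.60 = 22.26 Ω.
First divider: V_A = V_in · 22.26/(53.6 + 22.26) = 1.793 V.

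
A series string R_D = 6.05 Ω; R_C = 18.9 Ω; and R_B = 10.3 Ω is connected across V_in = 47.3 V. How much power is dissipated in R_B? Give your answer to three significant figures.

P ≈ 18.5 W

Series current I = V_in/ΣR = 47.3/35.25 = 1.342 A.
P(R_B) = I²·R_B = (1.342)² × 10.3 = 18.55 W.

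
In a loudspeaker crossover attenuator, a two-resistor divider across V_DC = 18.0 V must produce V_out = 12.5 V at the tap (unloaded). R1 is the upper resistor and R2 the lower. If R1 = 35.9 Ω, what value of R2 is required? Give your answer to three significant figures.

R2 ≈ 81.6 Ω

The divider ratio is R2/(R1+R2) = 12.5/18.0 = 0.6944.
Rearranging, R2 = R1·k/(1−k) = 35.9 × 2.273 = 81.59 Ω.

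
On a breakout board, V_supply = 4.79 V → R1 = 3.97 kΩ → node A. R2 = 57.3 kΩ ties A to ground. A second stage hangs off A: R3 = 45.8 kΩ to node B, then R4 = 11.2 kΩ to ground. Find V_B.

Node A sees R2 in parallel with the series input of stage 2, R3 + R4 = 57.00 kΩ.
Effective lower resistance at A: R2 ‖ 57.00 = 28.57 kΩ.
First divider: V_A = V_supply · 28.57/(3.97 + 28.57) = 4.206 V.
Then the unloaded second divider: V_B = V_A × R4/(R3+R4) = 4.206 × 0.1965 = 0.8264 V.

V_B ≈ 0.826 V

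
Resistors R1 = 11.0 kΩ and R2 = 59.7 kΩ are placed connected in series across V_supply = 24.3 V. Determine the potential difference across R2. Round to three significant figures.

V ≈ 20.5 V

ΣR = 11.0 + 59.7 = 70.70 kΩ.
By the voltage-divider rule, V = 24.3 × 59.70/70.70 = 20.52 V.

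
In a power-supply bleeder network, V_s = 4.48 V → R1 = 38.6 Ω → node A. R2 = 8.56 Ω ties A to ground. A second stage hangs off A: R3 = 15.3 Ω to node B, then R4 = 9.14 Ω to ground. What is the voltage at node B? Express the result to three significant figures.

Node A sees R2 in parallel with the series input of stage 2, R3 + R4 = 24.44 Ω.
R2 ‖ (R3+R4) = 6.340 Ω.
V_A = 4.48 × 6.340/(38.6 + 6.340) = 0.6320 V.
Then the unloaded second divider: V_B = V_A × R4/(R3+R4) = 0.6320 × 0.3740 = 0.2363 V.

V_B ≈ 0.236 V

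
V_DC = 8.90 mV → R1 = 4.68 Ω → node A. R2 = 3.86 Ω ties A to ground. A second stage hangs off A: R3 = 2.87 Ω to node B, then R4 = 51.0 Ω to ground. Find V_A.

V_A ≈ 3.87 mV

The second stage (R3 + R4 = 53.87 Ω) loads node A in parallel with R2.
Effective lower resistance at A: R2 ‖ 53.87 = 3.602 Ω.
So V_A = 8.90 × 0.4349 = 3.871 mV.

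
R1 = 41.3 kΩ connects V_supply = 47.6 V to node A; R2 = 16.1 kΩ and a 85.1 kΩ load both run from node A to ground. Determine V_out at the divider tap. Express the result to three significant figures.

V_out ≈ 11.8 V

First combine the lower leg with the load: R2 ‖ R_L = 13.54 kΩ.
Voltage divider with the loaded lower leg: V_out = 47.6 × 13.54/(41.3 + 13.54) = 47.6 × 0.2469 = 11.75 V.
(Unloaded it would be 13.4 V; the load pulls it down.)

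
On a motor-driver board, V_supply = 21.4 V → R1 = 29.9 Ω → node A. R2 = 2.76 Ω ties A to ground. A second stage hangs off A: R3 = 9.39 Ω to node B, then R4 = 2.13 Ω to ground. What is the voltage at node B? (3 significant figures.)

V_B ≈ 0.274 V

The second stage (R3 + R4 = 11.52 Ω) loads node A in parallel with R2.
Effective lower resistance at A: R2 ‖ 11.52 = 2.227 Ω.
V_A = 21.4 × 2.227/(29.9 + 2.227) = 1.483 V.
V_B = V_A × 0.1849 = 0.2742 V.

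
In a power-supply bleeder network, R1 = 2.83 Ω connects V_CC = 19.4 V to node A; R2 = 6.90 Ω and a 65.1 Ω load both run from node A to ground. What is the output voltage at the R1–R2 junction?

The load sits in parallel with R2, giving an effective lower resistance R2' = R2·R_L/(R2+R_L) = 6.239 Ω.
Now apply the divider: V_out = 19.4 × 0.6879 = 13.35 V.

V_out ≈ 13.3 V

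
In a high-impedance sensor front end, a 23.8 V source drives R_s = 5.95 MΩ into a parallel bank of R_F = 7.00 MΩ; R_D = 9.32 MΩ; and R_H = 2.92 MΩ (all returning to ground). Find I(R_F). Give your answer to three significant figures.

Parallel bank: R_p = 1/(1/7.00 + 1/9.32 + 1/2.92) = 1.687 MΩ.
Node voltage V_A = V_in · R_p/(R_s + R_p) = 23.8 × 0.2209 = 5.258 V.
I(R_F) = V_A / R_F = 5.258/7.00 = 0.7512 µA.

I ≈ 0.751 µA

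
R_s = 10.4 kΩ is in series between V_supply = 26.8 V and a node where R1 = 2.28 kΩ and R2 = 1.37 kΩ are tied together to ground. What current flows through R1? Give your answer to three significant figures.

Combine the parallel branches: R_p = (1/2.28 + 1/1.37)⁻¹ = 0.8558 kΩ.
Node voltage V_A = V_supply · R_p/(R_s + R_p) = 26.8 × 0.07603 = 2.038 V.
Branch current I = V_A/R1 = 2.038/2.28 = 0.8937 mA.
(Check via current divider: I_total = 2.381 mA; share G_k/ΣG = 0.3753 → same result.)

I ≈ 0.894 mA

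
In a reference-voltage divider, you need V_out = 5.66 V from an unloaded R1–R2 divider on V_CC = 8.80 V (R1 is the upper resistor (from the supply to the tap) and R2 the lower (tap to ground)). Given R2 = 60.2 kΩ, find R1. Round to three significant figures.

R1 ≈ 33.4 kΩ

Required fraction k = V_out/V_CC = 0.6432.
So R1 = R2 · (V_CC/V_out − 1) = 60.2 × (8.80/5.66 − 1) = 60.2 × 0.5548 = 33.40 kΩ.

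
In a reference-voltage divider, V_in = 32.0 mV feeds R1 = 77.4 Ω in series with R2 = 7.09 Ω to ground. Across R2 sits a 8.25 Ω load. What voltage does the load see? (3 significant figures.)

R2 ‖ R_L = (7.09 × 8.25)/(7.09 + 8.25) = 3.813 Ω.
Voltage divider with the loaded lower leg: V_out = 32.0 × 3.813/(77.4 + 3.813) = 32.0 × 0.04695 = 1.502 mV.

V_out ≈ 1.50 mV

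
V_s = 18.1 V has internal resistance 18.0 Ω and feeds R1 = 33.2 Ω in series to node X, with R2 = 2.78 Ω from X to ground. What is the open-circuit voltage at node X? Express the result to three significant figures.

R1' = 18.0 + 33.2 = 51.20 Ω (source resistance + R1).
Open-circuit (no load on X): V_th = V_s · R2/(R1' + R2) = 18.1 × 2.78/(51.20 + 2.78) = 0.9322 V.

V_th ≈ 0.932 V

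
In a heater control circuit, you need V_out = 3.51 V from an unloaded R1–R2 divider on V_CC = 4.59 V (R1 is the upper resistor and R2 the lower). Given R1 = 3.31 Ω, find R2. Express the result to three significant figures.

Required fraction k = V_out/V_CC = 0.7647.
R2 = R1 · 0.7647/(1 − 0.7647) = 10.76 Ω.

R2 ≈ 10.8 Ω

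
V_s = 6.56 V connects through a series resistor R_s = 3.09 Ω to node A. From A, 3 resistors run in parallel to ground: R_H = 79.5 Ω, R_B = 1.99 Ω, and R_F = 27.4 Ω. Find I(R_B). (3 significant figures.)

I ≈ 1.22 A

Parallel bank: R_p = 1/(1/79.5 + 1/1.99 + 1/27.4) = 1.813 Ω.
V_A by voltage divider: V_A = 6.56 × 1.813/(3.09 + 1.813) = 2.426 V.
Branch current I = V_A/R_B = 2.426/1.99 = 1.219 A.
(Equivalently: I_total = 1.338 A, then current-divider fraction G_k/ΣG = 0.9110.)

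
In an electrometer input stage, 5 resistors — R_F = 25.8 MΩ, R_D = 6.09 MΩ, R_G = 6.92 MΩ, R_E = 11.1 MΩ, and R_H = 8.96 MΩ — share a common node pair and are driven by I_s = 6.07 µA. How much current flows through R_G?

I ≈ 1.60 µA

Total conductance ΣG = 1/25.8 + 1/6.09 + 1/6.92 + 1/11.1 + 1/8.96 = 0.5492 (units of 1/MΩ).
R_G takes the fraction G_k/ΣG = 0.1445/0.5492 = 0.2631, so I = 6.07 × 0.2631 = 1.597 µA.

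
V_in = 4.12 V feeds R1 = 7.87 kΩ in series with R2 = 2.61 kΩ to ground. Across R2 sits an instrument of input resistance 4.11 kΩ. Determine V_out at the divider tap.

First combine the lower leg with the load: R2 ‖ R_L = 1.596 kΩ.
Voltage divider with the loaded lower leg: V_out = 4.12 × 1.596/(7.87 + 1.596) = 4.12 × 0.1686 = 0.6948 V.
(Unloaded it would be 1.03 V; the load pulls it down.)

V_out ≈ 0.695 V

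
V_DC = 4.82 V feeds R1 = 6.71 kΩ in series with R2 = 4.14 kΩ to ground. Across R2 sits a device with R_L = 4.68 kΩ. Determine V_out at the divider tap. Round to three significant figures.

V_out ≈ 1.19 V

First combine the lower leg with the load: R2 ‖ R_L = 2.197 kΩ.
Voltage divider with the loaded lower leg: V_out = 4.82 × 2.197/(6.71 + 2.197) = 4.82 × 0.2466 = 1.189 V.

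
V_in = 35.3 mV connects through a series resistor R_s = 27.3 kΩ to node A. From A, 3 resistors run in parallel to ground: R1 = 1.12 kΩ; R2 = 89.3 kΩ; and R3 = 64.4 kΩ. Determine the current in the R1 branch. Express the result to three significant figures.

Equivalent of the parallel group: R_p = 1.087 kΩ.
V_A = 35.3 × 1.087/28.39 = 1.352 mV.
Branch current I = V_A/R1 = 1.352/1.12 = 1.207 µA.
(Check via current divider: I_total = 1.244 µA; share G_k/ΣG = 0.9709 → same result.)

I ≈ 1.21 µA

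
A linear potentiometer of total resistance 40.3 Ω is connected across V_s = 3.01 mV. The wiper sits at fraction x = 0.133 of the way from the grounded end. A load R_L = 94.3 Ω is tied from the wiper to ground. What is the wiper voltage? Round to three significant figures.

V_out ≈ 0.382 mV

Split the track: R_lower = x·R_p = 5.360 Ω, R_upper = (1−x)·R_p = 34.94 Ω.
R_L loads the lower segment: effective lower R = 5.072 Ω.
Loaded-divider output: V_out = 3.01 × 0.1268 = 0.3815 mV.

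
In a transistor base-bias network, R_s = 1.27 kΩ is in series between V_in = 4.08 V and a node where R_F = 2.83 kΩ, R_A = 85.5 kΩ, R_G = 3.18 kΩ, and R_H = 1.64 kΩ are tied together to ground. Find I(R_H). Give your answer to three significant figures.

I ≈ 0.943 mA

Equivalent of the parallel group: R_p = 0.7756 kΩ.
V_A by voltage divider: V_A = 4.08 × 0.7756/(1.27 + 0.7756) = 1.547 V.
I(R_H) = V_A / R_H = 1.547/1.64 = 0.9433 mA.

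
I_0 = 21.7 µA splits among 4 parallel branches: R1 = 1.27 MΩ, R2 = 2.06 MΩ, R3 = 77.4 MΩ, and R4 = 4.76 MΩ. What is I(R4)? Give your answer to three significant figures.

Conductances: ΣG = 1/1.27 + 1/2.06 + 1/77.4 + 1/4.76 = 1.496 (1/MΩ).
R4 takes the fraction G_k/ΣG = 0.2101/1.496 = 0.1404, so I = 21.7 × 0.1404 = 3.048 µA.

I ≈ 3.05 µA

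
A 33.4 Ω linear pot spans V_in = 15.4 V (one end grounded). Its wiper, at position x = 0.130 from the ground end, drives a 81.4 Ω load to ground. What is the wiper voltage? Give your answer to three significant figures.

V_out ≈ 1.91 V

The pot divides into 29.06 Ω above the wiper and 4.342 Ω below.
R_L loads the lower segment: effective lower R = 4.122 Ω.
V_out = 15.4 × 4.122/(29.06 + 4.122) = 1.913 V.
(Unloaded: V_out = x·V_in = 2.00 V.)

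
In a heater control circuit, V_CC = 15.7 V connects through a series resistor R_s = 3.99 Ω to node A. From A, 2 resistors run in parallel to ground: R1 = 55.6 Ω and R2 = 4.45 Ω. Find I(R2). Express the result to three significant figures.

Equivalent of the parallel group: R_p = 4.120 Ω.
V_A = 15.7 × 4.120/8.110 = 7.976 V.
I(R2) = V_A / R2 = 7.976/4.45 = 1.792 A.
(Equivalently: I_total = 1.936 A, then current-divider fraction G_k/ΣG = 0.9259.)

I ≈ 1.79 A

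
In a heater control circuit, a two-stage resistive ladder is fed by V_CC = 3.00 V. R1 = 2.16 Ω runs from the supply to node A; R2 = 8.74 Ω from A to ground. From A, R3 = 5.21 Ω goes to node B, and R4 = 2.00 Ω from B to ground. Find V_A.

Node A sees R2 in parallel with the series input of stage 2, R3 + R4 = 7.210 Ω.
R2 ‖ (R3+R4) = 3.951 Ω.
First divider: V_A = V_CC · 3.951/(2.16 + 3.951) = 1.940 V.

V_A ≈ 1.94 V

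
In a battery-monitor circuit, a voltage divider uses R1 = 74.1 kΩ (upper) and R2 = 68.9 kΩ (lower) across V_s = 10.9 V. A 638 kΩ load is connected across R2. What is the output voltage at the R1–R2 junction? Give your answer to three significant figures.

R2 ‖ R_L = (68.9 × 638)/(68.9 + 638) = 62.18 kΩ.
Then V_out = V_s · R2'/(R1 + R2') = 10.9 × 62.18/136.3 = 4.973 V.

V_out ≈ 4.97 V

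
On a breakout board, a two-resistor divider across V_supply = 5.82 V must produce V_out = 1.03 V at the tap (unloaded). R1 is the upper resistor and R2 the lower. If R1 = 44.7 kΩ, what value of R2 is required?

Required fraction k = V_out/V_supply = 0.1770.
So R2 = R1 · V_out/(V_supply − V_out) = 44.7 × 1.03/(5.82 − 1.03) = 44.7 × 0.2150 = 9.612 kΩ.

R2 ≈ 9.61 kΩ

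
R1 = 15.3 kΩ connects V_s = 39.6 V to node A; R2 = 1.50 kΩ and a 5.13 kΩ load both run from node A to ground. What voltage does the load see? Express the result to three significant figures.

First combine the lower leg with the load: R2 ‖ R_L = 1.161 kΩ.
Now apply the divider: V_out = 39.6 × 0.07051 = 2.792 V.
(Unloaded it would be 3.54 V; the load pulls it down.)

V_out ≈ 2.79 V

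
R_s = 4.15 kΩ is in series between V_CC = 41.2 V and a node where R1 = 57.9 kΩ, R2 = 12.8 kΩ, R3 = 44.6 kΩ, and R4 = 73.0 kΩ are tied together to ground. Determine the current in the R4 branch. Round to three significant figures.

I ≈ 0.365 mA

Parallel bank: R_p = 1/(1/57.9 + 1/12.8 + 1/44.6 + 1/73.0) = 7.604 kΩ.
V_A by voltage divider: V_A = 41.2 × 7.604/(4.15 + 7.604) = 26.65 V.
I(R4) = V_A / R4 = 26.65/73.0 = 0.3651 mA.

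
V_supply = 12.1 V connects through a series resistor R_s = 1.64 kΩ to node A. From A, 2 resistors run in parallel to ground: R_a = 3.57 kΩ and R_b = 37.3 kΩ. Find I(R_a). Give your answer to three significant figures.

I ≈ 2.25 mA

Combine the parallel branches: R_p = (1/3.57 + 1/37.3)⁻¹ = 3.258 kΩ.
V_A by voltage divider: V_A = 12.1 × 3.258/(1.64 + 3.258) = 8.049 V.
I(R_a) = V_A / R_a = 8.049/3.57 = 2.255 mA.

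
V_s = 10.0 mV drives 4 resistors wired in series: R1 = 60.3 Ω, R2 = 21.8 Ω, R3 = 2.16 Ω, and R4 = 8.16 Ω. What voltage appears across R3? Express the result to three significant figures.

ΣR = 60.3 + 21.8 + 2.16 + 8.16 = 92.42 Ω.
Voltage divider: V = V_s · (2.160 / 92.42) = 10.0 × 0.02337 = 0.2337 mV.

V ≈ 0.234 mV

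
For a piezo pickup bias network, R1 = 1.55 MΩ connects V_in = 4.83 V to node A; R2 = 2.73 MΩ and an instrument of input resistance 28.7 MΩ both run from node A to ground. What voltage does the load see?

The load sits in parallel with R2, giving an effective lower resistance R2' = R2·R_L/(R2+R_L) = 2.493 MΩ.
Now apply the divider: V_out = 4.83 × 0.6166 = 2.978 V.
(Unloaded it would be 3.08 V; the load pulls it down.)

V_out ≈ 2.98 V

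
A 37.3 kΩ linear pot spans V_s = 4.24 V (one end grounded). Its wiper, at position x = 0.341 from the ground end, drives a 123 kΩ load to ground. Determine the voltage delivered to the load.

V_out ≈ 1.35 V

The pot divides into 24.58 kΩ above the wiper and 12.72 kΩ below.
Lower segment in parallel with the load: 12.72 ‖ 123 = 11.53 kΩ.
Then V_out = V_s · 11.53/(24.58 + 11.53) = 1.354 V.
(Unloaded: V_out = x·V_s = 1.45 V.)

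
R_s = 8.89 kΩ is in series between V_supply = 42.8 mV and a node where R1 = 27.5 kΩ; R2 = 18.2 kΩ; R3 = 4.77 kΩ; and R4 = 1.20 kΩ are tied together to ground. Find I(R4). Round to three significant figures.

I ≈ 3.22 µA

Combine the parallel branches: R_p = (1/27.5 + 1/18.2 + 1/4.77 + 1/1.20)⁻¹ = 0.8816 kΩ.
V_A by voltage divider: V_A = 42.8 × 0.8816/(8.89 + 0.8816) = 3.861 mV.
I(R4) = V_A / R4 = 3.861/1.20 = 3.218 µA.
(Check via current divider: I_total = 4.380 µA; share G_k/ΣG = 0.7347 → same result.)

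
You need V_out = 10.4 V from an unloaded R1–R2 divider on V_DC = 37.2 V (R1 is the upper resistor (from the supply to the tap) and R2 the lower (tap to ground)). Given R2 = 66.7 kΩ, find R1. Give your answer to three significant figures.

R1 ≈ 172 kΩ

The divider ratio is R2/(R1+R2) = 10.4/37.2 = 0.2796.
R1 = R2·(1/k − 1) = 66.7 × 2.577 = 171.9 kΩ.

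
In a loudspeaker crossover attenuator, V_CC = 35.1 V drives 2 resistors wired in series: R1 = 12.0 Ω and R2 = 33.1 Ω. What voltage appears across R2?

V ≈ 25.8 V

Total series resistance ΣR = 12.0 + 33.1 = 45.10 Ω.
By the voltage-divider rule, V = 35.1 × 33.10/45.10 = 25.76 V.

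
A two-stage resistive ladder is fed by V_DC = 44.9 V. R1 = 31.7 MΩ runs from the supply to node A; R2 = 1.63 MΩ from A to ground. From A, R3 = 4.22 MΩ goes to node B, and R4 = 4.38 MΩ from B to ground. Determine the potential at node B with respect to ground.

The second stage (R3 + R4 = 8.600 MΩ) loads node A in parallel with R2.
Effective lower resistance at A: R2 ‖ 8.600 = 1.370 MΩ.
V_A = 44.9 × 1.370/(31.7 + 1.370) = 1.860 V.
Stage 2 is unloaded, so V_B = V_A · R4/(R3+R4) = 1.860 × 4.38/8.600 = 0.9475 V.

V_B ≈ 0.948 V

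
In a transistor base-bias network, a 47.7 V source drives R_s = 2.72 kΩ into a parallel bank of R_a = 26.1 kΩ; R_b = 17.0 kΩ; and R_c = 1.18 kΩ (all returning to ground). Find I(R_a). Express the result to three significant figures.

I ≈ 0.512 mA

Combine the parallel branches: R_p = (1/26.1 + 1/17.0 + 1/1.18)⁻¹ = 1.059 kΩ.
V_A = 47.7 × 1.059/3.779 = 13.36 V.
I(R_a) = V_A / R_a = 13.36/26.1 = 0.5120 mA.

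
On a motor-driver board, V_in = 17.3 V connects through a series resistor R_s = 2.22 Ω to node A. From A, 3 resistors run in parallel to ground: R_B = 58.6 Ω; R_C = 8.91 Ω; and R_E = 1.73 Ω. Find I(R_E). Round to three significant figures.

Combine the parallel branches: R_p = (1/58.6 + 1/8.91 + 1/1.73)⁻¹ = 1.414 Ω.
V_A = 17.3 × 1.414/3.634 = 6.731 V.
I(R_E) = V_A / R_E = 6.731/1.73 = 3.891 A.

I ≈ 3.89 A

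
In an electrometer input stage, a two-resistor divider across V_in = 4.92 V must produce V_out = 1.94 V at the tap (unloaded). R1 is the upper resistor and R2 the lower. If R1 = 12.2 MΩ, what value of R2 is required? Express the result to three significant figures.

R2 ≈ 7.94 MΩ

The divider ratio is R2/(R1+R2) = 1.94/4.92 = 0.3943.
Rearranging, R2 = R1·k/(1−k) = 12.2 × 0.6510 = 7.942 MΩ.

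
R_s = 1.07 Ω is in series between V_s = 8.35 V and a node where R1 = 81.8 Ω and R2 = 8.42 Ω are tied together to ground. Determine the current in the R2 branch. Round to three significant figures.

Parallel bank: R_p = 1/(1/81.8 + 1/8.42) = 7.634 Ω.
V_A by voltage divider: V_A = 8.35 × 7.634/(1.07 + 7.634) = 7.324 V.
I(R2) = V_A / R2 = 7.324/8.42 = 0.8698 A.

I ≈ 0.870 A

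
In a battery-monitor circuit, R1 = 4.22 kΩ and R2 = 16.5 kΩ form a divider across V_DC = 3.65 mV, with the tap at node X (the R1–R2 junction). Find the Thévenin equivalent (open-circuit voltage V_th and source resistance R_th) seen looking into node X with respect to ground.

V_th ≈ 2.91 mV, R_th ≈ 3.36 kΩ

With X open, the divider is unloaded: V_th = 3.65 × 16.5/20.72 = 2.907 mV.
Zeroing V_DC shorts the top of R1 to ground, so R_th = R1 ‖ R2 = 3.361 kΩ.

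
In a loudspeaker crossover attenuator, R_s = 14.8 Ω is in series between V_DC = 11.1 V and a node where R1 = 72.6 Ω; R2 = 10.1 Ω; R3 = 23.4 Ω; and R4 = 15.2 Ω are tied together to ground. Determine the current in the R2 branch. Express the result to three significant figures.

Parallel bank: R_p = 1/(1/72.6 + 1/10.1 + 1/23.4 + 1/15.2) = 4.519 Ω.
V_A by voltage divider: V_A = 11.1 × 4.519/(14.8 + 4.519) = 2.596 V.
Branch current I = V_A/R2 = 2.596/10.1 = 0.2571 A.
(Equivalently: I_total = 0.5746 A, then current-divider fraction G_k/ΣG = 0.4474.)

I ≈ 0.257 A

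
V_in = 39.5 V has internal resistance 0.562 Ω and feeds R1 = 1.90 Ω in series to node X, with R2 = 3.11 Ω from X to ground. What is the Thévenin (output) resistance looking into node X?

R_th ≈ 1.37 Ω

R1' = 0.562 + 1.90 = 2.462 Ω (source resistance + R1).
With V_in suppressed (replaced by a short), R_th = R1' ‖ R2 = (2.462 × 3.11)/(2.462 + 3.11) = 1.374 Ω.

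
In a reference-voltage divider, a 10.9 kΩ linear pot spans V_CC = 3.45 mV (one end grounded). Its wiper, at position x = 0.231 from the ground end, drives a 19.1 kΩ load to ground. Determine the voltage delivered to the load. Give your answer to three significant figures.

V_out ≈ 0.724 mV

Lower segment x·R_p = 2.518 kΩ; upper segment (1−x)·R_p = 8.382 kΩ.
R_L loads the lower segment: effective lower R = 2.225 kΩ.
Loaded-divider output: V_out = 3.45 × 0.2097 = 0.7236 mV.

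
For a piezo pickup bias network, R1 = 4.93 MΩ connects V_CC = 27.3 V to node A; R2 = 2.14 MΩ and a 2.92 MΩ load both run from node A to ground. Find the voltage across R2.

R2 ‖ R_L = (2.14 × 2.92)/(2.14 + 2.92) = 1.235 MΩ.
Voltage divider with the loaded lower leg: V_out = 27.3 × 1.235/(4.93 + 1.235) = 27.3 × 0.2003 = 5.469 V.
(Unloaded it would be 8.26 V; the load pulls it down.)

V_out ≈ 5.47 V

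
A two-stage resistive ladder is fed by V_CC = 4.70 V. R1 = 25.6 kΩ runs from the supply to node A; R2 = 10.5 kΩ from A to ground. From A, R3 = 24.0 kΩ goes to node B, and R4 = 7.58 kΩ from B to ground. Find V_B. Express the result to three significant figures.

V_B ≈ 0.266 V

Node A sees R2 in parallel with the series input of stage 2, R3 + R4 = 31.58 kΩ.
Effective lower resistance at A: R2 ‖ 31.58 = 7.880 kΩ.
First divider: V_A = V_CC · 7.880/(25.6 + 7.880) = 1.106 V.
Then the unloaded second divider: V_B = V_A × R4/(R3+R4) = 1.106 × 0.2400 = 0.2655 V.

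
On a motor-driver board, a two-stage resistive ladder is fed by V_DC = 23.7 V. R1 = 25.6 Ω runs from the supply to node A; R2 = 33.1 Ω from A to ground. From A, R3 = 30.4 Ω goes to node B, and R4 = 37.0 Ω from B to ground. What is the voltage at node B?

Node A sees R2 in parallel with the series input of stage 2, R3 + R4 = 67.40 Ω.
Effective lower resistance at A: R2 ‖ 67.40 = 22.20 Ω.
V_A = 23.7 × 22.20/(25.6 + 22.20) = 11.01 V.
Stage 2 is unloaded, so V_B = V_A · R4/(R3+R4) = 11.01 × 37.0/67.40 = 6.042 V.

V_B ≈ 6.04 V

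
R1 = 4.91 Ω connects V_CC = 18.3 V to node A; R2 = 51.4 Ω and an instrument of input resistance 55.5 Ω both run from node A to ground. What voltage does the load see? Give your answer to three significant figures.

V_out ≈ 15.5 V

R2 ‖ R_L = (51.4 × 55.5)/(51.4 + 55.5) = 26.69 Ω.
Now apply the divider: V_out = 18.3 × 0.8446 = 15.46 V.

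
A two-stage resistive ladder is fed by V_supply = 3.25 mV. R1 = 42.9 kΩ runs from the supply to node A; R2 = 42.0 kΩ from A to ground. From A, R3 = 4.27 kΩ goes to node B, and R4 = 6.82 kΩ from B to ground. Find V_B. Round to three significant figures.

Looking into the second stage from A: R3 + R4 = 11.09 kΩ appears in parallel with R2.
Effective lower resistance at A: R2 ‖ 11.09 = 8.773 kΩ.
First divider: V_A = V_supply · 8.773/(42.9 + 8.773) = 0.5518 mV.
V_B = V_A × 0.6150 = 0.3393 mV.

V_B ≈ 0.339 mV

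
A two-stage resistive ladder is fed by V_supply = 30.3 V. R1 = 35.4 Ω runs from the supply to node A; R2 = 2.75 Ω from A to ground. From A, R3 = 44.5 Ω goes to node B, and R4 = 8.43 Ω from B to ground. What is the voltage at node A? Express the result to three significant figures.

V_A ≈ 2.08 V

The second stage (R3 + R4 = 52.93 Ω) loads node A in parallel with R2.
R2 ‖ (R3+R4) = 2.614 Ω.
V_A = 30.3 × 2.614/(35.4 + 2.614) = 2.084 V.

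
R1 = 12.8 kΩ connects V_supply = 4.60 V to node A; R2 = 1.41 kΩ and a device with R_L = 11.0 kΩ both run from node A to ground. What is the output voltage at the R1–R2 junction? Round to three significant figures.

V_out ≈ 0.409 V

First combine the lower leg with the load: R2 ‖ R_L = 1.250 kΩ.
Voltage divider with the loaded lower leg: V_out = 4.60 × 1.250/(12.8 + 1.250) = 4.60 × 0.08895 = 0.4092 V.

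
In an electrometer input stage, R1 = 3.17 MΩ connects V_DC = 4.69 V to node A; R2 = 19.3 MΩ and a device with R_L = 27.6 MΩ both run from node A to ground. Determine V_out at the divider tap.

R2 ‖ R_L = (19.3 × 27.6)/(19.3 + 27.6) = 11.36 MΩ.
Voltage divider with the loaded lower leg: V_out = 4.69 × 11.36/(3.17 + 11.36) = 4.69 × 0.7818 = 3.667 V.
(Unloaded it would be 4.03 V; the load pulls it down.)

V_out ≈ 3.67 V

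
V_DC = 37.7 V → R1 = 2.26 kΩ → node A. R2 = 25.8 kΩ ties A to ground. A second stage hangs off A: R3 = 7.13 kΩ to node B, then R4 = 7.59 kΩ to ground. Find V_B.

Node A sees R2 in parallel with the series input of stage 2, R3 + R4 = 14.72 kΩ.
Effective lower resistance at A: R2 ‖ 14.72 = 9.373 kΩ.
First divider: V_A = V_DC · 9.373/(2.26 + 9.373) = 30.38 V.
V_B = V_A × 0.5156 = 15.66 V.

V_B ≈ 15.7 V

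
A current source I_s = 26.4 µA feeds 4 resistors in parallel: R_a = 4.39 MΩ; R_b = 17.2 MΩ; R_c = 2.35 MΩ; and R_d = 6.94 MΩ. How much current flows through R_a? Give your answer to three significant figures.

Conductances: ΣG = 1/4.39 + 1/17.2 + 1/2.35 + 1/6.94 = 0.8556 (1/MΩ).
R_a takes the fraction G_k/ΣG = 0.2278/0.8556 = 0.2662, so I = 26.4 × 0.2662 = 7.029 µA.

I ≈ 7.03 µA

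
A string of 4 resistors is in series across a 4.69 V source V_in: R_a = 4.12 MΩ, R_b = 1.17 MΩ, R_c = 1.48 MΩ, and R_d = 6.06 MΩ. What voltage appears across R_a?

Total series resistance ΣR = 4.12 + 1.17 + 1.48 + 6.06 = 12.83 MΩ.
By the voltage-divider rule, V = 4.69 × 4.120/12.83 = 1.506 V.

V ≈ 1.51 V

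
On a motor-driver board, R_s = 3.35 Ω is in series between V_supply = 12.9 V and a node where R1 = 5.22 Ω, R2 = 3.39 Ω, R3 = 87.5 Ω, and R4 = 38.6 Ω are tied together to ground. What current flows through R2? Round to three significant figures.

I ≈ 1.38 A

Equivalent of the parallel group: R_p = 1.909 Ω.
V_A = 12.9 × 1.909/5.259 = 4.682 V.
I(R2) = V_A / R2 = 4.682/3.39 = 1.381 A.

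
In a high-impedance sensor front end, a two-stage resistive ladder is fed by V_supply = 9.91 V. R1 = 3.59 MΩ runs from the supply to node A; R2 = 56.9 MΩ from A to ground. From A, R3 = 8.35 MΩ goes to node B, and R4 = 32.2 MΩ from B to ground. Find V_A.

The second stage (R3 + R4 = 40.55 MΩ) loads node A in parallel with R2.
Effective lower resistance at A: R2 ‖ 40.55 = 23.68 MΩ.
V_A = 9.91 × 23.68/(3.59 + 23.68) = 8.605 V.

V_A ≈ 8.61 V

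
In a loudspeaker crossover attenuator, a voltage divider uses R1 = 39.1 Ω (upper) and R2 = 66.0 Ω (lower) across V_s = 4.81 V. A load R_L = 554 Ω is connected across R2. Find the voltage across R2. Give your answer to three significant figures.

The load sits in parallel with R2, giving an effective lower resistance R2' = R2·R_L/(R2+R_L) = 58.97 Ω.
Then V_out = V_s · R2'/(R1 + R2') = 4.81 × 58.97/98.07 = 2.892 V.
(Unloaded it would be 3.02 V; the load pulls it down.)

V_out ≈ 2.89 V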